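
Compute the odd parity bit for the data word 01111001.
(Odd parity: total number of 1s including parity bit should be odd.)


Number of 1s in data: 5
Parity bit: 0

0


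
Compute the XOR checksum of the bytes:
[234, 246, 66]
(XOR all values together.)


XOR chain: 234 ^ 246 ^ 66 = 94

94


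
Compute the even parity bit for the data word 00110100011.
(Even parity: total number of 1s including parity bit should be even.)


Number of 1s in data: 5
Parity bit: 1

1


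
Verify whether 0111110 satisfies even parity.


Number of 1s: 5

No, parity error (5 ones)


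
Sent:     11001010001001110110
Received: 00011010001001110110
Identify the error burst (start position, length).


XOR: 11010000000000000000

Burst at position 0, length 4


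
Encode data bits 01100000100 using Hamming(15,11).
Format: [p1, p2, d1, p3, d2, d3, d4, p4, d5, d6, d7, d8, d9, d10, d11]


Parity bits: p1=0, p2=1, p3=1, p4=1

010111010000100


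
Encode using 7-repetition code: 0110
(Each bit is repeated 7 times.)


Each bit -> 7 copies

0000000111111111111110000000


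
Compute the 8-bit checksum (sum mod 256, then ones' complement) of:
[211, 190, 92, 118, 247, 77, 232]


Sum = 1167 mod 256 = 143
Complement = 112

112


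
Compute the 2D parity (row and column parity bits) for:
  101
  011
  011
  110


Row parities: 0000
Column parities: 011

Row P: 0000, Col P: 011, Corner: 0


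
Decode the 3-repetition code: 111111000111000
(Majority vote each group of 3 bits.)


Groups: 111, 111, 000, 111, 000
Majority votes: 11010

11010


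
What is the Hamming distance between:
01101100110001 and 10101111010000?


XOR: 11000011100001
Count of 1s: 6

6


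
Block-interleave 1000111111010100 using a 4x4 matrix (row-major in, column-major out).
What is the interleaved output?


Matrix:
  1000
  1111
  1101
  0100
Read columns: 1110011101000110

1110011101000110


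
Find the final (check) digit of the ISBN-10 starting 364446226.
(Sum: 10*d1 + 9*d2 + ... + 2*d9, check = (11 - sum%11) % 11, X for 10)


Weighted sum: 224
224 mod 11 = 4

Check digit: 7


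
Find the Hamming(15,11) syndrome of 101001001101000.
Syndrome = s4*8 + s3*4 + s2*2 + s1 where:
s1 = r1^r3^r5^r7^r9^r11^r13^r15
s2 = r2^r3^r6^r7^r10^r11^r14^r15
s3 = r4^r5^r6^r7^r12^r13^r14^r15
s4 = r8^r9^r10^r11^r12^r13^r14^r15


s1=1, s2=1, s3=0, s4=1

Syndrome = 11 (error at position 11)


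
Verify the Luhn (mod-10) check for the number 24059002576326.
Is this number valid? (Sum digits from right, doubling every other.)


Luhn sum = 48
48 mod 10 = 8

Invalid (Luhn sum mod 10 = 8)


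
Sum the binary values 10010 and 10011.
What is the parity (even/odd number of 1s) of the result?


10010 = 18
10011 = 19
Sum = 37 = 100101
1s count = 3

odd parity (3 ones in 100101)


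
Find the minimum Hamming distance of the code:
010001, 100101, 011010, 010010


Comparing all pairs, minimum distance: 1
Can detect 0 errors, correct 0 errors

1


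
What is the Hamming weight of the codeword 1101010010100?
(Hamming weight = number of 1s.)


Counting 1s in 1101010010100

6


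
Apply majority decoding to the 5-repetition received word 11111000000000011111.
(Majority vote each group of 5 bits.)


Groups: 11111, 00000, 00000, 11111
Majority votes: 1001

1001


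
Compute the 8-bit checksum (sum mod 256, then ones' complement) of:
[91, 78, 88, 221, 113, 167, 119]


Sum = 877 mod 256 = 109
Complement = 146

146


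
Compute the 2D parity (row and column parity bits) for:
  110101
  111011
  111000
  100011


Row parities: 0111
Column parities: 010101

Row P: 0111, Col P: 010101, Corner: 1


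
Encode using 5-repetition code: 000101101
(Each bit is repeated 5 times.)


Each bit -> 5 copies

000000000000000111110000011111111110000011111


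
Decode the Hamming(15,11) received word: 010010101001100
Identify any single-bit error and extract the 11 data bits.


Syndrome = 8: error at position 8

Data: 01011001100 (corrected bit 8)


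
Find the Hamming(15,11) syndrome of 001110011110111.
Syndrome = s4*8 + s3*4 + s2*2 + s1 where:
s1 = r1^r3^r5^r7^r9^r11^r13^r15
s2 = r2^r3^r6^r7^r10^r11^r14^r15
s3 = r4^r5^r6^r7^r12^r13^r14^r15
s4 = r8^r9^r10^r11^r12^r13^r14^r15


s1=0, s2=1, s3=1, s4=1

Syndrome = 14 (error at position 14)


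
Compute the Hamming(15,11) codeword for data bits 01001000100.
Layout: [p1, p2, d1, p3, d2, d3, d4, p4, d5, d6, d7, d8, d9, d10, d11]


Parity bits: p1=1, p2=0, p3=0, p4=0

100010001000100


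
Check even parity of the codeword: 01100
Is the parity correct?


Number of 1s: 2

Yes, parity is correct (2 ones)


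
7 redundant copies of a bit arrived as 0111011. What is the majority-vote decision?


Ones: 5 out of 7
Threshold: 4

1 (5/7 voted 1)


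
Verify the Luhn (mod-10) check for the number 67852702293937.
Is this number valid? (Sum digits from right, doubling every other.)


Luhn sum = 76
76 mod 10 = 6

Invalid (Luhn sum mod 10 = 6)


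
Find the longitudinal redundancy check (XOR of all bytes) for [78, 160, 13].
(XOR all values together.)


XOR chain: 78 ^ 160 ^ 13 = 227

227


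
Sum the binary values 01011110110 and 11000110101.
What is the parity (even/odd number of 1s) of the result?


01011110110 = 758
11000110101 = 1589
Sum = 2347 = 100100101011
1s count = 6

even parity (6 ones in 100100101011)


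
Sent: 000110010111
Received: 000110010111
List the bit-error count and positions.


XOR: 000000000000

0 errors (received matches sent)


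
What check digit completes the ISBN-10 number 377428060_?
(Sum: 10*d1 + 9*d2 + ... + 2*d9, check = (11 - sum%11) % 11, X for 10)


Weighted sum: 247
247 mod 11 = 5

Check digit: 6


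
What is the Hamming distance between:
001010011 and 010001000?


XOR: 011011011
Count of 1s: 6

6


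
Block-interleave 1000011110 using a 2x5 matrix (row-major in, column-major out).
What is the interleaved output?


Matrix:
  10000
  11110
Read columns: 1101010100

1101010100


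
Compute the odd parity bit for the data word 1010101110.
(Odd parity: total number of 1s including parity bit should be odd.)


Number of 1s in data: 6
Parity bit: 1

1


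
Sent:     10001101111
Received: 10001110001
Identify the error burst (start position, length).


XOR: 00000011110

Burst at position 6, length 4


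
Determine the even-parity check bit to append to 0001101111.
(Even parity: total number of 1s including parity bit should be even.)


Number of 1s in data: 6
Parity bit: 0

0


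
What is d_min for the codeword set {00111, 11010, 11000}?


Comparing all pairs, minimum distance: 1
Can detect 0 errors, correct 0 errors

1


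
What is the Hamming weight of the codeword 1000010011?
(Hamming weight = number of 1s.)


Counting 1s in 1000010011

4


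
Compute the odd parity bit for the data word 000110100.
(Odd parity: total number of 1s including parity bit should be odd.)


Number of 1s in data: 3
Parity bit: 0

0


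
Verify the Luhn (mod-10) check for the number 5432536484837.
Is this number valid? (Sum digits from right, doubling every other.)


Luhn sum = 82
82 mod 10 = 2

Invalid (Luhn sum mod 10 = 2)


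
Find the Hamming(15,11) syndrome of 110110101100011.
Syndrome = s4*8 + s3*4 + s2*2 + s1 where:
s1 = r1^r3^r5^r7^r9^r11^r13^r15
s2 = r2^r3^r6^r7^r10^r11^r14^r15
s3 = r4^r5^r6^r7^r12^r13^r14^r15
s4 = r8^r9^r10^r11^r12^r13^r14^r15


s1=1, s2=1, s3=1, s4=0

Syndrome = 7 (error at position 7)


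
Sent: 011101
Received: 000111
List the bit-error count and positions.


XOR: 011010

3 error(s) at position(s): 1, 2, 4


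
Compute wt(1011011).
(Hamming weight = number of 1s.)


Counting 1s in 1011011

5


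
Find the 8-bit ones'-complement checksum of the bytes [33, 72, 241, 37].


Sum = 383 mod 256 = 127
Complement = 128

128


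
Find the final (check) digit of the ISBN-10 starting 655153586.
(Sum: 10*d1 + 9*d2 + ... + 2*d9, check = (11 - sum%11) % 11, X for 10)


Weighted sum: 253
253 mod 11 = 0

Check digit: 0


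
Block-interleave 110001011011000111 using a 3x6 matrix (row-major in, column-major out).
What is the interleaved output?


Matrix:
  110001
  011011
  000111
Read columns: 100110010001011111

100110010001011111


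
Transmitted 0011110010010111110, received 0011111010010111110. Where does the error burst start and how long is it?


XOR: 0000001000000000000

Burst at position 6, length 1


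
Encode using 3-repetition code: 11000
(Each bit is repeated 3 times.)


Each bit -> 3 copies

111111000000000


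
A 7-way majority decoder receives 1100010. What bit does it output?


Ones: 3 out of 7
Threshold: 4

0 (3/7 voted 1)


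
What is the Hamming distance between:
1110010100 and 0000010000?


XOR: 1110000100
Count of 1s: 4

4


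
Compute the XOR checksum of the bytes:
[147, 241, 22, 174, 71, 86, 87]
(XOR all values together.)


XOR chain: 147 ^ 241 ^ 22 ^ 174 ^ 71 ^ 86 ^ 87 = 156

156


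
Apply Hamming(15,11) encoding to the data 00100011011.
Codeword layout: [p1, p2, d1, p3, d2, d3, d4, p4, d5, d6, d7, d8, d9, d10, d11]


Parity bits: p1=0, p2=0, p3=0, p4=0

000001000011011


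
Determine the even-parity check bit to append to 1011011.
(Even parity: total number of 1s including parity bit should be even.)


Number of 1s in data: 5
Parity bit: 1

1


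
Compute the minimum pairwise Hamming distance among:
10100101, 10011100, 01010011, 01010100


Comparing all pairs, minimum distance: 3
Can detect 2 errors, correct 1 errors

3


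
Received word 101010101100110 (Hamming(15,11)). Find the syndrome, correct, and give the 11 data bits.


Syndrome = 0: no error detected

Data: 11011100110 (no errors)


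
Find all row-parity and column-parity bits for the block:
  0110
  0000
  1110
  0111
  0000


Row parities: 00110
Column parities: 1111

Row P: 00110, Col P: 1111, Corner: 0


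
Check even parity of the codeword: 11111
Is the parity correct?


Number of 1s: 5

No, parity error (5 ones)


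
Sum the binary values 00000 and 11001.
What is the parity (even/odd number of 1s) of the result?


00000 = 0
11001 = 25
Sum = 25 = 11001
1s count = 3

odd parity (3 ones in 11001)


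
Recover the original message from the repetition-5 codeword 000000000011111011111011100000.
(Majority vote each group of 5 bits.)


Groups: 00000, 00000, 11111, 01111, 10111, 00000
Majority votes: 001110

001110


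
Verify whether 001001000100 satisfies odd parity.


Number of 1s: 3

Yes, parity is correct (3 ones)


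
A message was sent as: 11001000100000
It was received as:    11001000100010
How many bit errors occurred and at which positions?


XOR: 00000000000010

1 error(s) at position(s): 12


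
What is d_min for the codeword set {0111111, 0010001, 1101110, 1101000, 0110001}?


Comparing all pairs, minimum distance: 1
Can detect 0 errors, correct 0 errors

1


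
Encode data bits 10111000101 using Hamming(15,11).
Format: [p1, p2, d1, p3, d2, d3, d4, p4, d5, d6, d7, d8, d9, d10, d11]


Parity bits: p1=1, p2=0, p3=0, p4=1

101001111000101


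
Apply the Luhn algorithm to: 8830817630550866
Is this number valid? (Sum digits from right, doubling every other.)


Luhn sum = 69
69 mod 10 = 9

Invalid (Luhn sum mod 10 = 9)


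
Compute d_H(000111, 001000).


XOR: 001111
Count of 1s: 4

4


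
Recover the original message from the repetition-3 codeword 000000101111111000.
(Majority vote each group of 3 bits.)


Groups: 000, 000, 101, 111, 111, 000
Majority votes: 001110

001110


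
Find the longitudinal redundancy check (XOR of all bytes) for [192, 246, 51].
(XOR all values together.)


XOR chain: 192 ^ 246 ^ 51 = 5

5


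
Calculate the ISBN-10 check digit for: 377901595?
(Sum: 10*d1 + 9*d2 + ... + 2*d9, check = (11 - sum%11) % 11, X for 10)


Weighted sum: 274
274 mod 11 = 10

Check digit: 1


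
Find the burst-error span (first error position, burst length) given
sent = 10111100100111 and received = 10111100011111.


XOR: 00000000111000

Burst at position 8, length 3


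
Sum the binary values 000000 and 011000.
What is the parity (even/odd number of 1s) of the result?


000000 = 0
011000 = 24
Sum = 24 = 11000
1s count = 2

even parity (2 ones in 11000)


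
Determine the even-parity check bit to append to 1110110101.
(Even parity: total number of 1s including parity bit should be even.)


Number of 1s in data: 7
Parity bit: 1

1


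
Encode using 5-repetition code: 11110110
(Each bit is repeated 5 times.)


Each bit -> 5 copies

1111111111111111111100000111111111100000


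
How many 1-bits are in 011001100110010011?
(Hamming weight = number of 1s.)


Counting 1s in 011001100110010011

9


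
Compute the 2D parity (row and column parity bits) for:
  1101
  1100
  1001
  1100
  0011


Row parities: 10000
Column parities: 0111

Row P: 10000, Col P: 0111, Corner: 1


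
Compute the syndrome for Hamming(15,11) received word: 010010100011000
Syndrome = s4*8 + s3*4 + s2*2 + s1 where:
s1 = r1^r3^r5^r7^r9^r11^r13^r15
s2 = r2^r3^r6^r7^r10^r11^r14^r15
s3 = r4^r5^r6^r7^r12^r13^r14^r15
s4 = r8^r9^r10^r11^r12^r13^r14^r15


s1=1, s2=1, s3=1, s4=0

Syndrome = 7 (error at position 7)


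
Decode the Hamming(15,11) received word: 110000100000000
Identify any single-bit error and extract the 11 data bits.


Syndrome = 4: error at position 4

Data: 00010000000 (corrected bit 4)


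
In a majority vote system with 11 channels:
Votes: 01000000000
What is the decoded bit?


Ones: 1 out of 11
Threshold: 6

0 (1/11 voted 1)


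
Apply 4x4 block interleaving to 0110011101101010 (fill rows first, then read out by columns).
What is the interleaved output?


Matrix:
  0110
  0111
  0110
  1010
Read columns: 0001111011110100

0001111011110100


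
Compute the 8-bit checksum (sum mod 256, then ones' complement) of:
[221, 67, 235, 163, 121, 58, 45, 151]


Sum = 1061 mod 256 = 37
Complement = 218

218


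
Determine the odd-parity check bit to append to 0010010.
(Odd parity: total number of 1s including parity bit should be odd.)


Number of 1s in data: 2
Parity bit: 1

1


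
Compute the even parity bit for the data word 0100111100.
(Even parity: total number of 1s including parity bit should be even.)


Number of 1s in data: 5
Parity bit: 1

1


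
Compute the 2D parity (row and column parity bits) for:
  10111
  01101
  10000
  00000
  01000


Row parities: 01101
Column parities: 00010

Row P: 01101, Col P: 00010, Corner: 1


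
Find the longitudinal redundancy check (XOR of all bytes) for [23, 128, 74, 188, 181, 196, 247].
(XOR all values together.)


XOR chain: 23 ^ 128 ^ 74 ^ 188 ^ 181 ^ 196 ^ 247 = 231

231


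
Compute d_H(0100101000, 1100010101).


XOR: 1000111101
Count of 1s: 6

6


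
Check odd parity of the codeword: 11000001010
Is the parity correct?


Number of 1s: 4

No, parity error (4 ones)


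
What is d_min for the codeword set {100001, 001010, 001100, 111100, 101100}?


Comparing all pairs, minimum distance: 1
Can detect 0 errors, correct 0 errors

1


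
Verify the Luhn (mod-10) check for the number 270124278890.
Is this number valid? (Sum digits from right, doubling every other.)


Luhn sum = 55
55 mod 10 = 5

Invalid (Luhn sum mod 10 = 5)


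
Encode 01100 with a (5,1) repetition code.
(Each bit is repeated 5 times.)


Each bit -> 5 copies

0000011111111110000000000


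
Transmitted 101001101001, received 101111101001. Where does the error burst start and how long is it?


XOR: 000110000000

Burst at position 3, length 2


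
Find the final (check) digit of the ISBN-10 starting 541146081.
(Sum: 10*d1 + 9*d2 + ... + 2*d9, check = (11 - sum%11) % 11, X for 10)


Weighted sum: 181
181 mod 11 = 5

Check digit: 6


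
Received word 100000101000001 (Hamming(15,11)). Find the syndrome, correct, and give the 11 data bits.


Syndrome = 0: no error detected

Data: 00011000001 (no errors)


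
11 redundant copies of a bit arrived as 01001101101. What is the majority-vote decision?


Ones: 6 out of 11
Threshold: 6

1 (6/11 voted 1)


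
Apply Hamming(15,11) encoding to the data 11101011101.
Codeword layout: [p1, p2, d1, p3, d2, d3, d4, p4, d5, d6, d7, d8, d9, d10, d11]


Parity bits: p1=0, p2=0, p3=1, p4=1

001111011011101


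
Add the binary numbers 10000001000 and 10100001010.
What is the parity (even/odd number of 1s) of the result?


10000001000 = 1032
10100001010 = 1290
Sum = 2322 = 100100010010
1s count = 4

even parity (4 ones in 100100010010)


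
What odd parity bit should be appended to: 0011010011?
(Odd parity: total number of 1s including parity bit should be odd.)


Number of 1s in data: 5
Parity bit: 0

0


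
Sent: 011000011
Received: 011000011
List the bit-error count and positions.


XOR: 000000000

0 errors (received matches sent)


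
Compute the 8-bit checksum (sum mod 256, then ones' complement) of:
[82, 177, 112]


Sum = 371 mod 256 = 115
Complement = 140

140


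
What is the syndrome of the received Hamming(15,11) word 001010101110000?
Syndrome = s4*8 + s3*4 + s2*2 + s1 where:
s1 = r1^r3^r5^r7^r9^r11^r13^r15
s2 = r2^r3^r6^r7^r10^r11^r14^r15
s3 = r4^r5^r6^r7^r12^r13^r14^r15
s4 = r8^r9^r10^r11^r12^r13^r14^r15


s1=1, s2=0, s3=0, s4=1

Syndrome = 9 (error at position 9)


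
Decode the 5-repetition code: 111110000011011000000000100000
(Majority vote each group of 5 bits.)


Groups: 11111, 00000, 11011, 00000, 00001, 00000
Majority votes: 101000

101000


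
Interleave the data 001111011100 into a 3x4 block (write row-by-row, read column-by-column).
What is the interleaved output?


Matrix:
  0011
  1101
  1100
Read columns: 011011100110

011011100110


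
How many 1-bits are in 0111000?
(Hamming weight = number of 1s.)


Counting 1s in 0111000

3


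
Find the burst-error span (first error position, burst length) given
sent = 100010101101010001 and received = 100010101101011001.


XOR: 000000000000001000

Burst at position 14, length 1


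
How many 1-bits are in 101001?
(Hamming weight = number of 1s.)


Counting 1s in 101001

3


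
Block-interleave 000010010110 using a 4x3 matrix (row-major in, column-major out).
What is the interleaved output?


Matrix:
  000
  010
  010
  110
Read columns: 000101110000

000101110000


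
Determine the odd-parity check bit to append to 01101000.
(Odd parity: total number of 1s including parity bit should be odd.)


Number of 1s in data: 3
Parity bit: 0

0


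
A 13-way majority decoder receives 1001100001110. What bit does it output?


Ones: 6 out of 13
Threshold: 7

0 (6/13 voted 1)


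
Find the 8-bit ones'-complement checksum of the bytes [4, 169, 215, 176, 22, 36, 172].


Sum = 794 mod 256 = 26
Complement = 229

229


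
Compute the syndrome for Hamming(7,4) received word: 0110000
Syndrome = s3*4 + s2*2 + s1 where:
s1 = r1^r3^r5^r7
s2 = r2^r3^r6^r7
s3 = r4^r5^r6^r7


s1=1, s2=0, s3=0

Syndrome = 1 (error at position 1)


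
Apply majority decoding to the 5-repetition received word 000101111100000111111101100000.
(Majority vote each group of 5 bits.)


Groups: 00010, 11111, 00000, 11111, 11011, 00000
Majority votes: 010110

010110


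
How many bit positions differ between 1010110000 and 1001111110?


XOR: 0011001110
Count of 1s: 5

5


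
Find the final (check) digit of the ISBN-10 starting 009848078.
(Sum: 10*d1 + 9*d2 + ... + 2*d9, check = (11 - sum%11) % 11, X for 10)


Weighted sum: 229
229 mod 11 = 9

Check digit: 2


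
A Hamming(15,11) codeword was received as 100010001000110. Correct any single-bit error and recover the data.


Syndrome = 14: error at position 14

Data: 01001000100 (corrected bit 14)


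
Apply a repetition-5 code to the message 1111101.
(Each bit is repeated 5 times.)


Each bit -> 5 copies

11111111111111111111111110000011111


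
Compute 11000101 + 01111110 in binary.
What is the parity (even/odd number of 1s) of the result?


11000101 = 197
01111110 = 126
Sum = 323 = 101000011
1s count = 4

even parity (4 ones in 101000011)


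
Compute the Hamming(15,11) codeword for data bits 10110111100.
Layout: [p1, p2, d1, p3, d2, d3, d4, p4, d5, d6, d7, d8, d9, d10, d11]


Parity bits: p1=0, p2=1, p3=0, p4=0

011001100111100


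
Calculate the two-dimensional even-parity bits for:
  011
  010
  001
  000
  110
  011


Row parities: 011000
Column parities: 101

Row P: 011000, Col P: 101, Corner: 0


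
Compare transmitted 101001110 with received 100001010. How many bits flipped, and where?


XOR: 001000100

2 error(s) at position(s): 2, 6


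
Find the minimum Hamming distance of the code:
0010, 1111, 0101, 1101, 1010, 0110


Comparing all pairs, minimum distance: 1
Can detect 0 errors, correct 0 errors

1


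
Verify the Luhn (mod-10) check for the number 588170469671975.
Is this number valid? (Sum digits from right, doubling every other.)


Luhn sum = 76
76 mod 10 = 6

Invalid (Luhn sum mod 10 = 6)


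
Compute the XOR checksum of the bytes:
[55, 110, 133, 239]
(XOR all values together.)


XOR chain: 55 ^ 110 ^ 133 ^ 239 = 51

51


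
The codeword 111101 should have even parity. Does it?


Number of 1s: 5

No, parity error (5 ones)


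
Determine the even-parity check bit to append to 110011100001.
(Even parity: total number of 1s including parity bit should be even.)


Number of 1s in data: 6
Parity bit: 0

0


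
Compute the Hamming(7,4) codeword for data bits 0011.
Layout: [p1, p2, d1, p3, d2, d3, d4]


Parity bits: p1=1, p2=0, p3=0

1000011


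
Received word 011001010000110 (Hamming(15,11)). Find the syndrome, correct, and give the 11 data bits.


Syndrome = 12: error at position 12

Data: 10100001110 (corrected bit 12)


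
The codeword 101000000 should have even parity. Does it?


Number of 1s: 2

Yes, parity is correct (2 ones)


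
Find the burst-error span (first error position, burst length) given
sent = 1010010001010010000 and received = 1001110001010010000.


XOR: 0011100000000000000

Burst at position 2, length 3


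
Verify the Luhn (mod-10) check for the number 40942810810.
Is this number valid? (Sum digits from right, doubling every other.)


Luhn sum = 41
41 mod 10 = 1

Invalid (Luhn sum mod 10 = 1)


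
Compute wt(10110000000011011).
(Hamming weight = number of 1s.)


Counting 1s in 10110000000011011

7


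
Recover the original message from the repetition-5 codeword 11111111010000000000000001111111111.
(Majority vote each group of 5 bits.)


Groups: 11111, 11101, 00000, 00000, 00000, 11111, 11111
Majority votes: 1100011

1100011


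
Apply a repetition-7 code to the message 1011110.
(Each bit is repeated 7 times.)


Each bit -> 7 copies

1111111000000011111111111111111111111111110000000


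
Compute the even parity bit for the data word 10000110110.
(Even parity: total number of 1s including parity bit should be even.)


Number of 1s in data: 5
Parity bit: 1

1


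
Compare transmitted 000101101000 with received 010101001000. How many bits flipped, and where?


XOR: 010000100000

2 error(s) at position(s): 1, 6


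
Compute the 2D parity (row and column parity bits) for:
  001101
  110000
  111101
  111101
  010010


Row parities: 10110
Column parities: 101111

Row P: 10110, Col P: 101111, Corner: 1


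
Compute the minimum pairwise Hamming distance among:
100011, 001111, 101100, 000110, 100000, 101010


Comparing all pairs, minimum distance: 2
Can detect 1 errors, correct 0 errors

2


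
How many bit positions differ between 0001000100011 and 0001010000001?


XOR: 0000010100010
Count of 1s: 3

3


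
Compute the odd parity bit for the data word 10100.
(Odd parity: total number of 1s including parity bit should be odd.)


Number of 1s in data: 2
Parity bit: 1

1


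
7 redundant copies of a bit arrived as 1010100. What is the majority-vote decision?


Ones: 3 out of 7
Threshold: 4

0 (3/7 voted 1)


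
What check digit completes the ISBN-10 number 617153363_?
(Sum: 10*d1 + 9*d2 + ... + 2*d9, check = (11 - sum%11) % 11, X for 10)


Weighted sum: 213
213 mod 11 = 4

Check digit: 7


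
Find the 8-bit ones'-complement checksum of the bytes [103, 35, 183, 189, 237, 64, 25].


Sum = 836 mod 256 = 68
Complement = 187

187


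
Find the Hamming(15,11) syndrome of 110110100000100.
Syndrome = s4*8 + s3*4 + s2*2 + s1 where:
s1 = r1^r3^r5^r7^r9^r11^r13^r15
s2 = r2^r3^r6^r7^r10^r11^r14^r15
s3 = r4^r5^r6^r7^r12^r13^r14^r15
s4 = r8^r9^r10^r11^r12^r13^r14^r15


s1=0, s2=0, s3=0, s4=1

Syndrome = 8 (error at position 8)


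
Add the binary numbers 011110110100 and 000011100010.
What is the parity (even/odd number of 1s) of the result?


011110110100 = 1972
000011100010 = 226
Sum = 2198 = 100010010110
1s count = 5

odd parity (5 ones in 100010010110)


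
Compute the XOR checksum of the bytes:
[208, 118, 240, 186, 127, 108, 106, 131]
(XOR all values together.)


XOR chain: 208 ^ 118 ^ 240 ^ 186 ^ 127 ^ 108 ^ 106 ^ 131 = 22

22


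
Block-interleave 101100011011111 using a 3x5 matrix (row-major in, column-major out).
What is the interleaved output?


Matrix:
  10110
  00110
  11111
Read columns: 101001111111001

101001111111001


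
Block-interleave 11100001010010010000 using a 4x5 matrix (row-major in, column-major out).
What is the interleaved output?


Matrix:
  11100
  00101
  00100
  10000
Read columns: 10011000111000000100

10011000111000000100


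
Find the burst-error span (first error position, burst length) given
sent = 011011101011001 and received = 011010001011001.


XOR: 000001100000000

Burst at position 5, length 2


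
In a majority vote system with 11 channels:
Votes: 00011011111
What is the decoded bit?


Ones: 7 out of 11
Threshold: 6

1 (7/11 voted 1)


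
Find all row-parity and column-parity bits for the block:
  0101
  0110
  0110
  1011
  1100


Row parities: 00010
Column parities: 0010

Row P: 00010, Col P: 0010, Corner: 1


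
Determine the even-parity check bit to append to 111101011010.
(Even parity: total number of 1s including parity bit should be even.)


Number of 1s in data: 8
Parity bit: 0

0


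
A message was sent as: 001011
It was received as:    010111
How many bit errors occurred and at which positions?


XOR: 011100

3 error(s) at position(s): 1, 2, 3


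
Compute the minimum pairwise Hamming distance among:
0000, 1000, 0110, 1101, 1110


Comparing all pairs, minimum distance: 1
Can detect 0 errors, correct 0 errors

1


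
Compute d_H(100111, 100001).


XOR: 000110
Count of 1s: 2

2


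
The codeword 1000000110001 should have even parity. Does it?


Number of 1s: 4

Yes, parity is correct (4 ones)


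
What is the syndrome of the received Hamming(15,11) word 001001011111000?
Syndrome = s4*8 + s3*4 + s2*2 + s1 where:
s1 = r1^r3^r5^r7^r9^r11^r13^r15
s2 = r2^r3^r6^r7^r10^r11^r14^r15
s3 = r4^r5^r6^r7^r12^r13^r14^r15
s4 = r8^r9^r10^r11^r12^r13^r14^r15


s1=1, s2=0, s3=0, s4=1

Syndrome = 9 (error at position 9)


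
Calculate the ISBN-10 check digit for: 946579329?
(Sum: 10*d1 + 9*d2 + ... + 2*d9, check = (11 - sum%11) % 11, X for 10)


Weighted sum: 332
332 mod 11 = 2

Check digit: 9


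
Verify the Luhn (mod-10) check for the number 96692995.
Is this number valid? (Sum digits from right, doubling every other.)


Luhn sum = 54
54 mod 10 = 4

Invalid (Luhn sum mod 10 = 4)


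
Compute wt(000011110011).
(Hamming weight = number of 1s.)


Counting 1s in 000011110011

6


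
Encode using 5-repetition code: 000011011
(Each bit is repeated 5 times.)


Each bit -> 5 copies

000000000000000000001111111111000001111111111


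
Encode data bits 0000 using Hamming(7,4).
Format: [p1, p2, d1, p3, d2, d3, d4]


Parity bits: p1=0, p2=0, p3=0

0000000


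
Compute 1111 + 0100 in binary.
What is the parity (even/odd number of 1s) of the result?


1111 = 15
0100 = 4
Sum = 19 = 10011
1s count = 3

odd parity (3 ones in 10011)


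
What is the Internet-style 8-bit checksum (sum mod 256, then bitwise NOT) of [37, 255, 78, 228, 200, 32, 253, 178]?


Sum = 1261 mod 256 = 237
Complement = 18

18


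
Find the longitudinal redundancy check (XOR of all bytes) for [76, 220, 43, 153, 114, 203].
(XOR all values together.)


XOR chain: 76 ^ 220 ^ 43 ^ 153 ^ 114 ^ 203 = 155

155


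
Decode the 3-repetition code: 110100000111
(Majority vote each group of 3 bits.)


Groups: 110, 100, 000, 111
Majority votes: 1001

1001


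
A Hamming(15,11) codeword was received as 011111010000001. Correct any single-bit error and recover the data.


Syndrome = 1: error at position 1

Data: 11100000001 (corrected bit 1)


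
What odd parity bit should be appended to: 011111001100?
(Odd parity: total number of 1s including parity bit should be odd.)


Number of 1s in data: 7
Parity bit: 0

0


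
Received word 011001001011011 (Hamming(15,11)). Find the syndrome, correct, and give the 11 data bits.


Syndrome = 8: error at position 8

Data: 10101011011 (corrected bit 8)


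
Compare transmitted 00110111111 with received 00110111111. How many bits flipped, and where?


XOR: 00000000000

0 errors (received matches sent)


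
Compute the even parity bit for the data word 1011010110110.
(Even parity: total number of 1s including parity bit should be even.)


Number of 1s in data: 8
Parity bit: 0

0


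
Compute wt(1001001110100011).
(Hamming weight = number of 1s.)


Counting 1s in 1001001110100011

8


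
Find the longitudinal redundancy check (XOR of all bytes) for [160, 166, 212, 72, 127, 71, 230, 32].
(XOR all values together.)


XOR chain: 160 ^ 166 ^ 212 ^ 72 ^ 127 ^ 71 ^ 230 ^ 32 = 100

100


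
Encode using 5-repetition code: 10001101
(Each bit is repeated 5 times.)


Each bit -> 5 copies

1111100000000000000011111111110000011111


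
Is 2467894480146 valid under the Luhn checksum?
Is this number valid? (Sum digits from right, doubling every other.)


Luhn sum = 73
73 mod 10 = 3

Invalid (Luhn sum mod 10 = 3)


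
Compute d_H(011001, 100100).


XOR: 111101
Count of 1s: 5

5


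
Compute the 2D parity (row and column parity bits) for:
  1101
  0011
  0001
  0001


Row parities: 1011
Column parities: 1110

Row P: 1011, Col P: 1110, Corner: 1


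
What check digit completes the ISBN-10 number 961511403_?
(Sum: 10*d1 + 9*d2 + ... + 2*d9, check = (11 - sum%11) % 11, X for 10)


Weighted sum: 220
220 mod 11 = 0

Check digit: 0


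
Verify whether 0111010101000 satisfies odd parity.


Number of 1s: 6

No, parity error (6 ones)


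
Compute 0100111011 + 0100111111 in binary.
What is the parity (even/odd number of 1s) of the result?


0100111011 = 315
0100111111 = 319
Sum = 634 = 1001111010
1s count = 6

even parity (6 ones in 1001111010)


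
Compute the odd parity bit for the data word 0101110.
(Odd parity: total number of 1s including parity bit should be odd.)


Number of 1s in data: 4
Parity bit: 1

1


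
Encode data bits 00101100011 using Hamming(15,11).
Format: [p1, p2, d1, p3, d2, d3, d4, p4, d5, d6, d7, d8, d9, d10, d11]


Parity bits: p1=0, p2=0, p3=1, p4=0

000101001100011


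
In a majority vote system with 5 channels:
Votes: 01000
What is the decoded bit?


Ones: 1 out of 5
Threshold: 3

0 (1/5 voted 1)


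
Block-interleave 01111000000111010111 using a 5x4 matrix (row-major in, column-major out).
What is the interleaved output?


Matrix:
  0111
  1000
  0001
  1101
  0111
Read columns: 01010100111000110111

01010100111000110111


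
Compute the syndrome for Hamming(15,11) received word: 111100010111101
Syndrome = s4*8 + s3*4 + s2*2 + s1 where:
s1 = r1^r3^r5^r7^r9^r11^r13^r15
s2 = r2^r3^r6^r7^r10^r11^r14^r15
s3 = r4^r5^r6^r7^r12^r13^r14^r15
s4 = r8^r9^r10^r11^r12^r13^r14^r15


s1=1, s2=1, s3=0, s4=0

Syndrome = 3 (error at position 3)


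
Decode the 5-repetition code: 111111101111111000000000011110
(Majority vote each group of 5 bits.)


Groups: 11111, 11011, 11111, 00000, 00000, 11110
Majority votes: 111001

111001


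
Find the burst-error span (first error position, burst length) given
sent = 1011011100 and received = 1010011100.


XOR: 0001000000

Burst at position 3, length 1


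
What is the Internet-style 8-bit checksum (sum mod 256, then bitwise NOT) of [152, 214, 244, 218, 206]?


Sum = 1034 mod 256 = 10
Complement = 245

245


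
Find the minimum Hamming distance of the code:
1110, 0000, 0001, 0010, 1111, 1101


Comparing all pairs, minimum distance: 1
Can detect 0 errors, correct 0 errors

1


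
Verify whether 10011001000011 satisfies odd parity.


Number of 1s: 6

No, parity error (6 ones)


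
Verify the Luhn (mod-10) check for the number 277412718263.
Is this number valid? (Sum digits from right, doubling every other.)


Luhn sum = 45
45 mod 10 = 5

Invalid (Luhn sum mod 10 = 5)


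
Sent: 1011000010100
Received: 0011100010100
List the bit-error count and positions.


XOR: 1000100000000

2 error(s) at position(s): 0, 4


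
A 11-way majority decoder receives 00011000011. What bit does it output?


Ones: 4 out of 11
Threshold: 6

0 (4/11 voted 1)


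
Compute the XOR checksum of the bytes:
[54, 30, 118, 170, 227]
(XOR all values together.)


XOR chain: 54 ^ 30 ^ 118 ^ 170 ^ 227 = 23

23


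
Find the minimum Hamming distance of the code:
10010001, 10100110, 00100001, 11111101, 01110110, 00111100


Comparing all pairs, minimum distance: 3
Can detect 2 errors, correct 1 errors

3


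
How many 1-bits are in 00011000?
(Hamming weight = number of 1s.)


Counting 1s in 00011000

2


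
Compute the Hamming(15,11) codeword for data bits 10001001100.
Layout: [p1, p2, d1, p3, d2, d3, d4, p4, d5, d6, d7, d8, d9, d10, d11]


Parity bits: p1=1, p2=1, p3=0, p4=1

111000011001100


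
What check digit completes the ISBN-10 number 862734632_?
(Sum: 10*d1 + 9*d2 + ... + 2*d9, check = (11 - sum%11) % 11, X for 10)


Weighted sum: 274
274 mod 11 = 10

Check digit: 1


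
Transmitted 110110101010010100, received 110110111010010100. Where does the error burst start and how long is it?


XOR: 000000010000000000

Burst at position 7, length 1


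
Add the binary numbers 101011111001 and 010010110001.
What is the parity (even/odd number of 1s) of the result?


101011111001 = 2809
010010110001 = 1201
Sum = 4010 = 111110101010
1s count = 8

even parity (8 ones in 111110101010)


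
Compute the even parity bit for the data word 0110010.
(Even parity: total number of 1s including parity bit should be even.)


Number of 1s in data: 3
Parity bit: 1

1


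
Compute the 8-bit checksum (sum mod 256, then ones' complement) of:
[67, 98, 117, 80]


Sum = 362 mod 256 = 106
Complement = 149

149


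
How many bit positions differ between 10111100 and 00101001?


XOR: 10010101
Count of 1s: 4

4


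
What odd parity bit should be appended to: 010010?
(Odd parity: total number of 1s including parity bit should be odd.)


Number of 1s in data: 2
Parity bit: 1

1


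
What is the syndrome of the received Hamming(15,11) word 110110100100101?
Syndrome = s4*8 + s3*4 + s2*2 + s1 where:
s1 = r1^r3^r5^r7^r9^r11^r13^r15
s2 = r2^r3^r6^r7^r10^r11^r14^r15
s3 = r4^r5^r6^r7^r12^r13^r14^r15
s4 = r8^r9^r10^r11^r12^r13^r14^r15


s1=1, s2=0, s3=1, s4=1

Syndrome = 13 (error at position 13)


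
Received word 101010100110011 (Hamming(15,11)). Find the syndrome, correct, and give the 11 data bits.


Syndrome = 0: no error detected

Data: 11010110011 (no errors)


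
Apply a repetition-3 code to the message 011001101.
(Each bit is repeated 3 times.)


Each bit -> 3 copies

000111111000000111111000111


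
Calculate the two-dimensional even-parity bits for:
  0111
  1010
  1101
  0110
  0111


Row parities: 10101
Column parities: 0001

Row P: 10101, Col P: 0001, Corner: 1


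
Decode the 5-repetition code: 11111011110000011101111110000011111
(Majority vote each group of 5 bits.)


Groups: 11111, 01111, 00000, 11101, 11111, 00000, 11111
Majority votes: 1101101

1101101


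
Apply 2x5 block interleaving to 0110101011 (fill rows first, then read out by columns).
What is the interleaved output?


Matrix:
  01101
  01011
Read columns: 0011100111

0011100111


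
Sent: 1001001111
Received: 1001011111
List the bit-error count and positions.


XOR: 0000010000

1 error(s) at position(s): 5


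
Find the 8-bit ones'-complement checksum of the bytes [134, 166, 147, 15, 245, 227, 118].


Sum = 1052 mod 256 = 28
Complement = 227

227


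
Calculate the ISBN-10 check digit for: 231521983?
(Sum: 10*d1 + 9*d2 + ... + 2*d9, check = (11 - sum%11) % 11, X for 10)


Weighted sum: 173
173 mod 11 = 8

Check digit: 3


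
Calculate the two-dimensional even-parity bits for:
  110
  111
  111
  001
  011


Row parities: 01110
Column parities: 100

Row P: 01110, Col P: 100, Corner: 1


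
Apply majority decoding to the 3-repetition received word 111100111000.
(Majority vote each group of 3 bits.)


Groups: 111, 100, 111, 000
Majority votes: 1010

1010


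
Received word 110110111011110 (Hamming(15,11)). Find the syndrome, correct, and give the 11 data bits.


Syndrome = 0: no error detected

Data: 01011011110 (no errors)


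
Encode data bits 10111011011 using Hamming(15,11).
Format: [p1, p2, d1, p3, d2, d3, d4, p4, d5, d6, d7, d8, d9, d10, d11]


Parity bits: p1=1, p2=0, p3=1, p4=1

101101111011011


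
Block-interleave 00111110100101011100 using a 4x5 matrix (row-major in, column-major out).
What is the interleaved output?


Matrix:
  00111
  11010
  01010
  11100
Read columns: 01010111100111101000

01010111100111101000


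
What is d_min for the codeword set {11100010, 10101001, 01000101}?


Comparing all pairs, minimum distance: 4
Can detect 3 errors, correct 1 errors

4


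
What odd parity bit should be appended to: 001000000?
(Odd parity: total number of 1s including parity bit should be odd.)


Number of 1s in data: 1
Parity bit: 0

0


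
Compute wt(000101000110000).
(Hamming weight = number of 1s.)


Counting 1s in 000101000110000

4


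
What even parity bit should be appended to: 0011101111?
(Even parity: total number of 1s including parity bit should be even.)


Number of 1s in data: 7
Parity bit: 1

1


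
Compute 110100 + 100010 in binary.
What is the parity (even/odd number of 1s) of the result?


110100 = 52
100010 = 34
Sum = 86 = 1010110
1s count = 4

even parity (4 ones in 1010110)


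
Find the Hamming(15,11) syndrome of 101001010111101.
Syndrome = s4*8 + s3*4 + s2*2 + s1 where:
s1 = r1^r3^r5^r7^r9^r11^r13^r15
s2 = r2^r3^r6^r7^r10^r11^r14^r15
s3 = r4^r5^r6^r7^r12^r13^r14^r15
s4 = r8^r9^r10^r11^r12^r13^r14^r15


s1=1, s2=1, s3=0, s4=0

Syndrome = 3 (error at position 3)


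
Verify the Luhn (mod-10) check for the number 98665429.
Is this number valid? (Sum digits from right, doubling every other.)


Luhn sum = 44
44 mod 10 = 4

Invalid (Luhn sum mod 10 = 4)


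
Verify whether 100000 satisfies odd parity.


Number of 1s: 1

Yes, parity is correct (1 ones)


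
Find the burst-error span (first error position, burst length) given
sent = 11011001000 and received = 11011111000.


XOR: 00000110000

Burst at position 5, length 2
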